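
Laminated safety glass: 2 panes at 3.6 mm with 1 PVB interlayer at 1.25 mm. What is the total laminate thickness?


Total thickness = glass contribution + PVB contribution
  Glass: 2 * 3.6 = 7.2 mm
  PVB: 1 * 1.25 = 1.25 mm
  Total = 7.2 + 1.25 = 8.45 mm

8.45 mm


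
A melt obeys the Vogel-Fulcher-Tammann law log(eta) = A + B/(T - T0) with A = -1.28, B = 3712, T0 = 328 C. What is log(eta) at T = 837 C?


VFT equation: log(eta) = A + B / (T - T0)
  T - T0 = 837 - 328 = 509
  B / (T - T0) = 3712 / 509 = 7.293
  log(eta) = -1.28 + 7.293 = 6.013

6.013


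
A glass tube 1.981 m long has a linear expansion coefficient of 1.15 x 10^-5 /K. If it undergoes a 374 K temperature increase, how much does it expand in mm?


Thermal expansion formula: dL = alpha * L0 * dT
  dL = (1.15 x 10^-5) * 1.981 * 374 = 0.00852028 m
Convert to mm: 0.00852028 * 1000 = 8.5203 mm

8.5203 mm


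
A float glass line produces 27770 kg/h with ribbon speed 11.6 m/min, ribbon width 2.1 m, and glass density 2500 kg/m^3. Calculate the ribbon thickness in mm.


Ribbon cross-section from mass balance:
  Volume rate = throughput / density = 27770 / 2500 = 11.108 m^3/h
  thickness = volume rate / (speed * 60 * width), i.e.
  thickness = throughput / (60 * speed * width * density) * 1000
  thickness = 27770 / (60 * 11.6 * 2.1 * 2500) * 1000 = 7.6 mm

7.6 mm


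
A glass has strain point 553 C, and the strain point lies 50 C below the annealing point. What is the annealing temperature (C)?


T_anneal = T_strain + gap:
  T_anneal = 553 + 50 = 603 C

603 C


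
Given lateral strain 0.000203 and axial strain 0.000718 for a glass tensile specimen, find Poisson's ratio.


Poisson's ratio: nu = lateral strain / axial strain
  nu = 0.000203 / 0.000718 = 0.2827

0.2827


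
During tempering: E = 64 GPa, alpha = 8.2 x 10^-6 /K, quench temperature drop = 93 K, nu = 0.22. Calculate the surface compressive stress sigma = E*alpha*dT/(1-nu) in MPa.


Tempering stress: sigma = E * alpha * dT / (1 - nu)
  E (MPa) = 64 * 1000 = 64000
  Numerator = 64000 * (8.2 x 10^-6) * 93 = 48.8064
  Denominator = 1 - 0.22 = 0.78
  sigma = 48.8064 / 0.78 = 62.6 MPa

62.6 MPa


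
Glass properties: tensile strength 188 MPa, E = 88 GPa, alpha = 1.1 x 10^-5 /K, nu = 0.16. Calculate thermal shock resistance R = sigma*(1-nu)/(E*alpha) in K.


Thermal shock resistance: R = sigma * (1 - nu) / (E * alpha)
  Numerator = 188 * (1 - 0.16) = 157.92
  Denominator = 88 * 1000 * (1.1 x 10^-5) = 0.968
  R = 157.92 / 0.968 = 163.1 K

163.1 K


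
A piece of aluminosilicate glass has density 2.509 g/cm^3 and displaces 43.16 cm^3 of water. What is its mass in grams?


Rearrange rho = m / V:
  m = rho * V
  m = 2.509 * 43.16 = 108.288 g

108.288 g


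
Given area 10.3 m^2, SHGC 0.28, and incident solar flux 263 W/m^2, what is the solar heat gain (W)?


Solar heat gain: Q = Area * SHGC * Irradiance
  Q = 10.3 * 0.28 * 263 = 758.5 W

758.5 W


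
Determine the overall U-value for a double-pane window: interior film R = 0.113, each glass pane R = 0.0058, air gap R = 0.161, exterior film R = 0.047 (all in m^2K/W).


Total thermal resistance (series):
  R_total = R_in + R_glass + R_air + R_glass + R_out
  R_total = 0.113 + 0.0058 + 0.161 + 0.0058 + 0.047 = 0.3326 m^2K/W
U-value = 1 / R_total = 1 / 0.3326 = 3.007 W/m^2K

3.007 W/m^2K


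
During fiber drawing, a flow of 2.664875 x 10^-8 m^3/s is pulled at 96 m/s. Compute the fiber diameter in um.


Cross-sectional area from continuity:
  A = Q / v = 2.664875 x 10^-8 / 96 = 2.775911 x 10^-10 m^2
Diameter from circular cross-section:
  d = sqrt(4A / pi) * 10^6 (m -> um)
  d = sqrt(4 * 2.775911 x 10^-10 / pi) * 10^6 = 18.8 um

18.8 um


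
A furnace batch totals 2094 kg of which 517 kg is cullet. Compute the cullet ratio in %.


Cullet ratio = (cullet mass / total batch mass) * 100
  Ratio = 517 / 2094 * 100 = 24.69%

24.69%


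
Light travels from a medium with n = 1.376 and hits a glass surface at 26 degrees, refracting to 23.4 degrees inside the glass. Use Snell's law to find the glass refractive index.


Apply Snell's law: n1 * sin(theta1) = n2 * sin(theta2)
  n2 = n1 * sin(theta1) / sin(theta2)
  sin(26) = 0.438371
  sin(23.4) = 0.397148
  n2 = 1.376 * 0.438371 / 0.397148 = 1.5188

1.5188


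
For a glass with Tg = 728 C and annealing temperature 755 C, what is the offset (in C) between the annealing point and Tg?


Offset = T_anneal - Tg:
  offset = 755 - 728 = 27 C

27 C


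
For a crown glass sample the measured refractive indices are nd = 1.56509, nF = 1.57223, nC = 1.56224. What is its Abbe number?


Abbe number formula: Vd = (nd - 1) / (nF - nC)
  nd - 1 = 1.56509 - 1 = 0.56509
  nF - nC = 1.57223 - 1.56224 = 0.00999
  Vd = 0.56509 / 0.00999 = 56.57

56.57


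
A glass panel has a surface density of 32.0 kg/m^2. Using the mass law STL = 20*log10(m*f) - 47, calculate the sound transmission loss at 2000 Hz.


Mass law: STL = 20 * log10(m * f) - 47
  m * f = 32.0 * 2000 = 64000
  log10(64000) = 4.80618
  STL = 20 * 4.80618 - 47 = 96.1236 - 47 = 49.1 dB

49.1 dB


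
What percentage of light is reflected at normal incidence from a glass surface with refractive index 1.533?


Fresnel reflectance at normal incidence:
  R = ((n - 1)/(n + 1))^2
  (n - 1)/(n + 1) = (1.533 - 1)/(1.533 + 1) = 0.210422
  R = 0.210422^2 = 0.0442774
  R(%) = 0.0442774 * 100 = 4.428%

4.428%


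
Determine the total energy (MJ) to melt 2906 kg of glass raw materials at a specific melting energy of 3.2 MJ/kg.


Total energy = mass * specific energy
  E = 2906 * 3.2 = 9299.2 MJ

9299.2 MJ


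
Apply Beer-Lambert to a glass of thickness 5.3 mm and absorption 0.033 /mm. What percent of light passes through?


Beer-Lambert law: T = exp(-alpha * thickness)
  exponent = -0.033 * 5.3 = -0.1749
  T = exp(-0.1749) = 0.8395
  Percentage = 0.8395 * 100 = 83.95%

83.95%


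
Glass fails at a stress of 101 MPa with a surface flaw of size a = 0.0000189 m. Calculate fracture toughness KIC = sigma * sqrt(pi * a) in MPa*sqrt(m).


Fracture toughness: KIC = sigma * sqrt(pi * a)
  pi * a = pi * 0.0000189 = 0.000059376
  sqrt(pi * a) = 0.007706
  KIC = 101 * 0.007706 = 0.778 MPa*sqrt(m)

0.778 MPa*sqrt(m)


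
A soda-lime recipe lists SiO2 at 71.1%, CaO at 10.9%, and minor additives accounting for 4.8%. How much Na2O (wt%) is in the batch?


Pieces sum to 100%:
  Na2O = 100 - (SiO2 + CaO + others)
  Na2O = 100 - (71.1 + 10.9 + 4.8) = 13.2%

13.2%


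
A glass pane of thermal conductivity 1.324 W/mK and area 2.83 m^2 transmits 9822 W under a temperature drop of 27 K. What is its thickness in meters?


Fourier's law: t = k * A * dT / Q
  t = 1.324 * 2.83 * 27 / 9822
  t = 101.16684 / 9822 = 0.0103 m

0.0103 m


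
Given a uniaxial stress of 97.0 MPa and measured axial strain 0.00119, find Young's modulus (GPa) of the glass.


Young's modulus: E = stress / strain
  E = 97.0 MPa / 0.00119 = 81512.61 MPa
Convert to GPa: 81512.61 / 1000 = 81.51 GPa

81.51 GPa


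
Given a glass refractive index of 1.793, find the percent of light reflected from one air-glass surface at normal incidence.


Fresnel reflectance at normal incidence:
  R = ((n - 1)/(n + 1))^2
  (n - 1)/(n + 1) = (1.793 - 1)/(1.793 + 1) = 0.283924
  R = 0.283924^2 = 0.0806128
  R(%) = 0.0806128 * 100 = 8.061%

8.061%


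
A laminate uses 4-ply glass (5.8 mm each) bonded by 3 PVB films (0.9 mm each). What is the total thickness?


Total thickness = glass contribution + PVB contribution
  Glass: 4 * 5.8 = 23.2 mm
  PVB: 3 * 0.9 = 2.7 mm
  Total = 23.2 + 2.7 = 25.9 mm

25.9 mm


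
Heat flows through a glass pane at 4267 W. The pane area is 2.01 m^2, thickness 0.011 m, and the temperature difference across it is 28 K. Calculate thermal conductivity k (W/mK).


Fourier's law rearranged: k = Q * t / (A * dT)
  Numerator = 4267 * 0.011 = 46.937
  Denominator = 2.01 * 28 = 56.28
  k = 46.937 / 56.28 = 0.834 W/mK

0.834 W/mK


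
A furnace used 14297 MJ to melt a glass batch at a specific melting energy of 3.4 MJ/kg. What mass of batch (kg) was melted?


Rearrange E = m * s for m:
  m = E / s
  m = 14297 / 3.4 = 4205.0 kg

4205.0 kg


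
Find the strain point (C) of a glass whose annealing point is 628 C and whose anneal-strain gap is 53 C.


Strain point = annealing point - difference:
  T_strain = 628 - 53 = 575 C

575 C


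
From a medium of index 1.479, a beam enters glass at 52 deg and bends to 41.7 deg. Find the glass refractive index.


Apply Snell's law: n1 * sin(theta1) = n2 * sin(theta2)
  n2 = n1 * sin(theta1) / sin(theta2)
  sin(52) = 0.788011
  sin(41.7) = 0.66523
  n2 = 1.479 * 0.788011 / 0.66523 = 1.752

1.752


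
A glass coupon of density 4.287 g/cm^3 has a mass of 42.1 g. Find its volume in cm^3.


Rearrange rho = m / V:
  V = m / rho
  V = 42.1 / 4.287 = 9.82 cm^3

9.82 cm^3


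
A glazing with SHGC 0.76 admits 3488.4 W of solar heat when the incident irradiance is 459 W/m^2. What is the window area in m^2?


Rearrange Q = Area * SHGC * Irradiance:
  Area = Q / (SHGC * Irradiance)
  Area = 3488.4 / (0.76 * 459) = 10.0 m^2

10.0 m^2


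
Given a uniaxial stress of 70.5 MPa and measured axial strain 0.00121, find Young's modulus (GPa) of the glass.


Young's modulus: E = stress / strain
  E = 70.5 MPa / 0.00121 = 58264.46 MPa
Convert to GPa: 58264.46 / 1000 = 58.26 GPa

58.26 GPa


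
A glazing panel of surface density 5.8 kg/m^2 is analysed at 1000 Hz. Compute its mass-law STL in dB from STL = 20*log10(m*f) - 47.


Mass law: STL = 20 * log10(m * f) - 47
  m * f = 5.8 * 1000 = 5800
  log10(5800) = 3.76343
  STL = 20 * 3.76343 - 47 = 75.2686 - 47 = 28.3 dB

28.3 dB


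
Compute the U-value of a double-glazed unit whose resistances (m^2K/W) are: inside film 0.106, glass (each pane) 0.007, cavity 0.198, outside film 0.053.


Total thermal resistance (series):
  R_total = R_in + R_glass + R_air + R_glass + R_out
  R_total = 0.106 + 0.007 + 0.198 + 0.007 + 0.053 = 0.371 m^2K/W
U-value = 1 / R_total = 1 / 0.371 = 2.695 W/m^2K

2.695 W/m^2K


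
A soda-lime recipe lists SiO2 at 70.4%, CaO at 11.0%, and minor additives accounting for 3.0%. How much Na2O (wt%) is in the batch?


Pieces sum to 100%:
  Na2O = 100 - (SiO2 + CaO + others)
  Na2O = 100 - (70.4 + 11.0 + 3.0) = 15.6%

15.6%


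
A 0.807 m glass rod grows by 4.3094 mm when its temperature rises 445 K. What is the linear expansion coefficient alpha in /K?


Rearrange dL = alpha * L0 * dT for alpha:
  alpha = dL / (L0 * dT)
  alpha = (4.3094 / 1000) / (0.807 * 445) = 0.000012 /K = 1.2 x 10^-5 /K

1.2 x 10^-5 /K


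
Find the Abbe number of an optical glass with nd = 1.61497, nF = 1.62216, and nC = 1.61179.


Abbe number formula: Vd = (nd - 1) / (nF - nC)
  nd - 1 = 1.61497 - 1 = 0.61497
  nF - nC = 1.62216 - 1.61179 = 0.01037
  Vd = 0.61497 / 0.01037 = 59.3

59.3


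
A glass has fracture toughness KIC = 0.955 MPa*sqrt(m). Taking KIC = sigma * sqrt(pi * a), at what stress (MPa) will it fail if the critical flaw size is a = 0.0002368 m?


Rearrange KIC = sigma * sqrt(pi * a):
  sigma = KIC / sqrt(pi * a)
  sqrt(pi * 0.0002368) = 0.027275
  sigma = 0.955 / 0.027275 = 35.01 MPa

35.01 MPa


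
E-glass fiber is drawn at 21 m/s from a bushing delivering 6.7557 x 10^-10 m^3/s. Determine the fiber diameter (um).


Cross-sectional area from continuity:
  A = Q / v = 6.7557 x 10^-10 / 21 = 3.217 x 10^-11 m^2
Diameter from circular cross-section:
  d = sqrt(4A / pi) * 10^6 (m -> um)
  d = sqrt(4 * 3.217 x 10^-11 / pi) * 10^6 = 6.4 um

6.4 um


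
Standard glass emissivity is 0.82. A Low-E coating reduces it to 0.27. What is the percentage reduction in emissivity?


Percentage reduction = (1 - coated/uncoated) * 100
  Ratio = 0.27 / 0.82 = 0.3293
  Reduction = (1 - 0.3293) * 100 = 67.1%

67.1%


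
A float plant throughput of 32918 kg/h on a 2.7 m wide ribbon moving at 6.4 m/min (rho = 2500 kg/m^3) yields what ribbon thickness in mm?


Ribbon cross-section from mass balance:
  Volume rate = throughput / density = 32918 / 2500 = 13.1672 m^3/h
  thickness = volume rate / (speed * 60 * width), i.e.
  thickness = throughput / (60 * speed * width * density) * 1000
  thickness = 32918 / (60 * 6.4 * 2.7 * 2500) * 1000 = 12.7 mm

12.7 mm


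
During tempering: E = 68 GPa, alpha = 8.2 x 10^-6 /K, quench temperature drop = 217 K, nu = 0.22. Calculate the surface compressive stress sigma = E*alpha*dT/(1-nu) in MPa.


Tempering stress: sigma = E * alpha * dT / (1 - nu)
  E (MPa) = 68 * 1000 = 68000
  Numerator = 68000 * (8.2 x 10^-6) * 217 = 120.9992
  Denominator = 1 - 0.22 = 0.78
  sigma = 120.9992 / 0.78 = 155.1 MPa

155.1 MPa


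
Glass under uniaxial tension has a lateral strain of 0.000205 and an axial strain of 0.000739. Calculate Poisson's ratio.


Poisson's ratio: nu = lateral strain / axial strain
  nu = 0.000205 / 0.000739 = 0.2774

0.2774


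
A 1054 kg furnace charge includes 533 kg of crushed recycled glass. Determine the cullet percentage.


Cullet ratio = (cullet mass / total batch mass) * 100
  Ratio = 533 / 1054 * 100 = 50.57%

50.57%


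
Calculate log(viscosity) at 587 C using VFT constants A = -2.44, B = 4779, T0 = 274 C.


VFT equation: log(eta) = A + B / (T - T0)
  T - T0 = 587 - 274 = 313
  B / (T - T0) = 4779 / 313 = 15.268
  log(eta) = -2.44 + 15.268 = 12.828

12.828


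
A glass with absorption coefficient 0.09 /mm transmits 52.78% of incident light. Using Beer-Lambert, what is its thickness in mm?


Rearrange T = exp(-alpha * thickness):
  thickness = -ln(T) / alpha
  T = 52.78/100 = 0.5278
  ln(T) = -0.63904
  -ln(T) = 0.63904
  thickness = 0.63904 / 0.09 = 7.1 mm

7.1 mm


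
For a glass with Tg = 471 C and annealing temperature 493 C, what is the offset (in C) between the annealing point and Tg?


Offset = T_anneal - Tg:
  offset = 493 - 471 = 22 C

22 C


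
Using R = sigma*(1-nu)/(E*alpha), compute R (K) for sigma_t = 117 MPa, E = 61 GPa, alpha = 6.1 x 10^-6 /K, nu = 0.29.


Thermal shock resistance: R = sigma * (1 - nu) / (E * alpha)
  Numerator = 117 * (1 - 0.29) = 83.07
  Denominator = 61 * 1000 * (6.1 x 10^-6) = 0.3721
  R = 83.07 / 0.3721 = 223.2 K

223.2 K


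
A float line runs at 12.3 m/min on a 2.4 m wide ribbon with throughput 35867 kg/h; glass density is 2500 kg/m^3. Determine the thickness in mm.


Ribbon cross-section from mass balance:
  Volume rate = throughput / density = 35867 / 2500 = 14.3468 m^3/h
  thickness = volume rate / (speed * 60 * width), i.e.
  thickness = throughput / (60 * speed * width * density) * 1000
  thickness = 35867 / (60 * 12.3 * 2.4 * 2500) * 1000 = 8.1 mm

8.1 mm


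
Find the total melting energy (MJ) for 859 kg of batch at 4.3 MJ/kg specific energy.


Total energy = mass * specific energy
  E = 859 * 4.3 = 3693.7 MJ

3693.7 MJ


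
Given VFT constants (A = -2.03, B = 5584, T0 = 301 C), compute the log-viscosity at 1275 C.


VFT equation: log(eta) = A + B / (T - T0)
  T - T0 = 1275 - 301 = 974
  B / (T - T0) = 5584 / 974 = 5.733
  log(eta) = -2.03 + 5.733 = 3.703

3.703


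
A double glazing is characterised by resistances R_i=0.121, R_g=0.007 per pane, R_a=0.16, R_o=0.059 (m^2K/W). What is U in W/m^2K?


Total thermal resistance (series):
  R_total = R_in + R_glass + R_air + R_glass + R_out
  R_total = 0.121 + 0.007 + 0.16 + 0.007 + 0.059 = 0.354 m^2K/W
U-value = 1 / R_total = 1 / 0.354 = 2.825 W/m^2K

2.825 W/m^2K


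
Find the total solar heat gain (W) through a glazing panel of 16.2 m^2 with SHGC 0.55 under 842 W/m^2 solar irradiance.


Solar heat gain: Q = Area * SHGC * Irradiance
  Q = 16.2 * 0.55 * 842 = 7502.2 W

7502.2 W


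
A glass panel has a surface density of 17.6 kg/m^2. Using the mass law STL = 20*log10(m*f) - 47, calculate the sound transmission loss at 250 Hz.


Mass law: STL = 20 * log10(m * f) - 47
  m * f = 17.6 * 250 = 4400
  log10(4400) = 3.64345
  STL = 20 * 3.64345 - 47 = 72.869 - 47 = 25.9 dB

25.9 dB


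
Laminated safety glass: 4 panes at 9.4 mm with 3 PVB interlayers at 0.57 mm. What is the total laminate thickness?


Total thickness = glass contribution + PVB contribution
  Glass: 4 * 9.4 = 37.6 mm
  PVB: 3 * 0.57 = 1.71 mm
  Total = 37.6 + 1.71 = 39.31 mm

39.31 mm


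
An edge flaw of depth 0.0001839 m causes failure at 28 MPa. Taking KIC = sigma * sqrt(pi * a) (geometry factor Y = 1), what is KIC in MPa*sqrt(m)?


Fracture toughness: KIC = sigma * sqrt(pi * a)
  pi * a = pi * 0.0001839 = 0.000577739
  sqrt(pi * a) = 0.024036
  KIC = 28 * 0.024036 = 0.673 MPa*sqrt(m)

0.673 MPa*sqrt(m)


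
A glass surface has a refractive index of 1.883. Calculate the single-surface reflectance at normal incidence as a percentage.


Fresnel reflectance at normal incidence:
  R = ((n - 1)/(n + 1))^2
  (n - 1)/(n + 1) = (1.883 - 1)/(1.883 + 1) = 0.306278
  R = 0.306278^2 = 0.0938062
  R(%) = 0.0938062 * 100 = 9.381%

9.381%


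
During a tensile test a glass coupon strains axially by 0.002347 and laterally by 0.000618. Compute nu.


Poisson's ratio: nu = lateral strain / axial strain
  nu = 0.000618 / 0.002347 = 0.2633

0.2633


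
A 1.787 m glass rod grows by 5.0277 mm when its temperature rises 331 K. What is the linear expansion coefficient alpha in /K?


Rearrange dL = alpha * L0 * dT for alpha:
  alpha = dL / (L0 * dT)
  alpha = (5.0277 / 1000) / (1.787 * 331) = 0.0000085 /K = 8.5 x 10^-6 /K

8.5 x 10^-6 /K


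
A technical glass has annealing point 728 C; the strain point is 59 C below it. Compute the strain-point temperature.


Strain point = annealing point - difference:
  T_strain = 728 - 59 = 669 C

669 C


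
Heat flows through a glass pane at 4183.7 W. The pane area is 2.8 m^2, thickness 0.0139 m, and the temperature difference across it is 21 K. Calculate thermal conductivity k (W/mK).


Fourier's law rearranged: k = Q * t / (A * dT)
  Numerator = 4183.7 * 0.0139 = 58.15343
  Denominator = 2.8 * 21 = 58.8
  k = 58.15343 / 58.8 = 0.989 W/mK

0.989 W/mK


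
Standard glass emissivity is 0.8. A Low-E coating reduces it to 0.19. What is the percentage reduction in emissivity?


Percentage reduction = (1 - coated/uncoated) * 100
  Ratio = 0.19 / 0.8 = 0.2375
  Reduction = (1 - 0.2375) * 100 = 76.2%

76.2%


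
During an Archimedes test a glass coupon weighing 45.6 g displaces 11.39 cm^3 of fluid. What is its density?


Use the definition of density:
  rho = mass / volume
  rho = 45.6 / 11.39 = 4.004 g/cm^3

4.004 g/cm^3


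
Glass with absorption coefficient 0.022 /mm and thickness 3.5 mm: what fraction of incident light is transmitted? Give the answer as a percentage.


Beer-Lambert law: T = exp(-alpha * thickness)
  exponent = -0.022 * 3.5 = -0.077
  T = exp(-0.077) = 0.9259
  Percentage = 0.9259 * 100 = 92.59%

92.59%


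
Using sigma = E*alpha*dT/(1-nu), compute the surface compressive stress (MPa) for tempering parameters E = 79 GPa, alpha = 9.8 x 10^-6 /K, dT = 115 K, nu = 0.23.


Tempering stress: sigma = E * alpha * dT / (1 - nu)
  E (MPa) = 79 * 1000 = 79000
  Numerator = 79000 * (9.8 x 10^-6) * 115 = 89.033
  Denominator = 1 - 0.23 = 0.77
  sigma = 89.033 / 0.77 = 115.6 MPa

115.6 MPa


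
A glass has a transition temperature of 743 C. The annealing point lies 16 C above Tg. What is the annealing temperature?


The annealing temperature is Tg plus the offset:
  T_anneal = 743 + 16 = 759 C

759 C


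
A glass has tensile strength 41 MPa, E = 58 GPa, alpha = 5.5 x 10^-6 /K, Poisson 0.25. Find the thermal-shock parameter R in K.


Thermal shock resistance: R = sigma * (1 - nu) / (E * alpha)
  Numerator = 41 * (1 - 0.25) = 30.75
  Denominator = 58 * 1000 * (5.5 x 10^-6) = 0.319
  R = 30.75 / 0.319 = 96.4 K

96.4 K


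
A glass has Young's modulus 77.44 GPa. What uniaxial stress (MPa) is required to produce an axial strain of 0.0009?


Rearrange E = sigma / epsilon:
  sigma = E * epsilon
  E (MPa) = 77.44 * 1000 = 77440
  sigma = 77440 * 0.0009 = 69.7 MPa

69.7 MPa


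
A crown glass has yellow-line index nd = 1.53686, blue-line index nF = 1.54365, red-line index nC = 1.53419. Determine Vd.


Abbe number formula: Vd = (nd - 1) / (nF - nC)
  nd - 1 = 1.53686 - 1 = 0.53686
  nF - nC = 1.54365 - 1.53419 = 0.00946
  Vd = 0.53686 / 0.00946 = 56.75

56.75


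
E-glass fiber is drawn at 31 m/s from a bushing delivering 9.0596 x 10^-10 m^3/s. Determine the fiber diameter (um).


Cross-sectional area from continuity:
  A = Q / v = 9.0596 x 10^-10 / 31 = 2.922452 x 10^-11 m^2
Diameter from circular cross-section:
  d = sqrt(4A / pi) * 10^6 (m -> um)
  d = sqrt(4 * 2.922452 x 10^-11 / pi) * 10^6 = 6.1 um

6.1 um


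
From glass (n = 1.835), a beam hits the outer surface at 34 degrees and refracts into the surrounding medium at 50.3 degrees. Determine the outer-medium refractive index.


Apply Snell's law: n1 * sin(theta1) = n2 * sin(theta2)
  n2 = n1 * sin(theta1) / sin(theta2)
  sin(34) = 0.559193
  sin(50.3) = 0.7694
  n2 = 1.835 * 0.559193 / 0.7694 = 1.3337

1.3337


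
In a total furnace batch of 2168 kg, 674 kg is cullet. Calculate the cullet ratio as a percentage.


Cullet ratio = (cullet mass / total batch mass) * 100
  Ratio = 674 / 2168 * 100 = 31.09%

31.09%


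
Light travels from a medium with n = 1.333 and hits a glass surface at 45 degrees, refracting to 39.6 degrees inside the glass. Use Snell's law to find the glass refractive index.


Apply Snell's law: n1 * sin(theta1) = n2 * sin(theta2)
  n2 = n1 * sin(theta1) / sin(theta2)
  sin(45) = 0.707107
  sin(39.6) = 0.637424
  n2 = 1.333 * 0.707107 / 0.637424 = 1.4787

1.4787


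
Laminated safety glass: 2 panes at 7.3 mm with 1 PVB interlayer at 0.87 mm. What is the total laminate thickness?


Total thickness = glass contribution + PVB contribution
  Glass: 2 * 7.3 = 14.6 mm
  PVB: 1 * 0.87 = 0.87 mm
  Total = 14.6 + 0.87 = 15.47 mm

15.47 mm


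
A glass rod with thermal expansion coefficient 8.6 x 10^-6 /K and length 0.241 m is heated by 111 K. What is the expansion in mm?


Thermal expansion formula: dL = alpha * L0 * dT
  dL = (8.6 x 10^-6) * 0.241 * 111 = 0.00023006 m
Convert to mm: 0.00023006 * 1000 = 0.2301 mm

0.2301 mm


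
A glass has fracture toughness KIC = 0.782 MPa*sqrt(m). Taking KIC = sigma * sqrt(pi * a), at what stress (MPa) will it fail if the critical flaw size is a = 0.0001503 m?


Rearrange KIC = sigma * sqrt(pi * a):
  sigma = KIC / sqrt(pi * a)
  sqrt(pi * 0.0001503) = 0.02173
  sigma = 0.782 / 0.02173 = 35.99 MPa

35.99 MPa


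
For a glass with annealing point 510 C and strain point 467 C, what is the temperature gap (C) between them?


Gap = T_anneal - T_strain:
  gap = 510 - 467 = 43 C

43 C


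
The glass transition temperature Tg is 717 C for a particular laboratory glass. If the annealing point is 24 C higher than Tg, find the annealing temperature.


The annealing temperature is Tg plus the offset:
  T_anneal = 717 + 24 = 741 C

741 C


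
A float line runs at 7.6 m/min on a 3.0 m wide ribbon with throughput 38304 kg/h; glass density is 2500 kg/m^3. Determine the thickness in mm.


Ribbon cross-section from mass balance:
  Volume rate = throughput / density = 38304 / 2500 = 15.3216 m^3/h
  thickness = volume rate / (speed * 60 * width), i.e.
  thickness = throughput / (60 * speed * width * density) * 1000
  thickness = 38304 / (60 * 7.6 * 3.0 * 2500) * 1000 = 11.2 mm

11.2 mm


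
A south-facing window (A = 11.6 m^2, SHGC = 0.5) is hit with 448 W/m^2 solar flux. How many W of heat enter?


Solar heat gain: Q = Area * SHGC * Irradiance
  Q = 11.6 * 0.5 * 448 = 2598.4 W

2598.4 W


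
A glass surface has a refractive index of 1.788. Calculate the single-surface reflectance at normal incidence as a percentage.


Fresnel reflectance at normal incidence:
  R = ((n - 1)/(n + 1))^2
  (n - 1)/(n + 1) = (1.788 - 1)/(1.788 + 1) = 0.28264
  R = 0.28264^2 = 0.0798854
  R(%) = 0.0798854 * 100 = 7.989%

7.989%


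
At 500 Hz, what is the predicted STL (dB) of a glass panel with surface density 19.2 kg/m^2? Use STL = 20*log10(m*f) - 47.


Mass law: STL = 20 * log10(m * f) - 47
  m * f = 19.2 * 500 = 9600
  log10(9600) = 3.98227
  STL = 20 * 3.98227 - 47 = 79.6454 - 47 = 32.6 dB

32.6 dB


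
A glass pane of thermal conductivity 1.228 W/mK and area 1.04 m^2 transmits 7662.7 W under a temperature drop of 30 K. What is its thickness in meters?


Fourier's law: t = k * A * dT / Q
  t = 1.228 * 1.04 * 30 / 7662.7
  t = 38.3136 / 7662.7 = 0.005 m

0.005 m


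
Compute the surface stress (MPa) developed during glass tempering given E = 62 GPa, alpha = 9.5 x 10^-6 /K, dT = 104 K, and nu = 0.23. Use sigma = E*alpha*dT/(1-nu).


Tempering stress: sigma = E * alpha * dT / (1 - nu)
  E (MPa) = 62 * 1000 = 62000
  Numerator = 62000 * (9.5 x 10^-6) * 104 = 61.256
  Denominator = 1 - 0.23 = 0.77
  sigma = 61.256 / 0.77 = 79.6 MPa

79.6 MPa


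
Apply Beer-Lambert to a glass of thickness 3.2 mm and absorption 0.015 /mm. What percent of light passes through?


Beer-Lambert law: T = exp(-alpha * thickness)
  exponent = -0.015 * 3.2 = -0.048
  T = exp(-0.048) = 0.9531
  Percentage = 0.9531 * 100 = 95.31%

95.31%


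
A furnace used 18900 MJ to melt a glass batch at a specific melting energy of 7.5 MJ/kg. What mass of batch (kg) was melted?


Rearrange E = m * s for m:
  m = E / s
  m = 18900 / 7.5 = 2520.0 kg

2520.0 kg


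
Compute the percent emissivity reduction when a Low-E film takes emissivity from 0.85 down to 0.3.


Percentage reduction = (1 - coated/uncoated) * 100
  Ratio = 0.3 / 0.85 = 0.3529
  Reduction = (1 - 0.3529) * 100 = 64.7%

64.7%


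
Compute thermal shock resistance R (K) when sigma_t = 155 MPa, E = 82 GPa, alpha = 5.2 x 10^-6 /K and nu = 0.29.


Thermal shock resistance: R = sigma * (1 - nu) / (E * alpha)
  Numerator = 155 * (1 - 0.29) = 110.05
  Denominator = 82 * 1000 * (5.2 x 10^-6) = 0.4264
  R = 110.05 / 0.4264 = 258.1 K

258.1 K


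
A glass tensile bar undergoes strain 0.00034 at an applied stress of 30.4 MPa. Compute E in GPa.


Young's modulus: E = stress / strain
  E = 30.4 MPa / 0.00034 = 89411.76 MPa
Convert to GPa: 89411.76 / 1000 = 89.41 GPa

89.41 GPa


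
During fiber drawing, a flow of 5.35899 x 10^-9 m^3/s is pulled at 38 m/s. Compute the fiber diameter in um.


Cross-sectional area from continuity:
  A = Q / v = 5.35899 x 10^-9 / 38 = 1.410261 x 10^-10 m^2
Diameter from circular cross-section:
  d = sqrt(4A / pi) * 10^6 (m -> um)
  d = sqrt(4 * 1.410261 x 10^-10 / pi) * 10^6 = 13.4 um

13.4 um


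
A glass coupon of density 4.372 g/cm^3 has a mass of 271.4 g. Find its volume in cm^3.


Rearrange rho = m / V:
  V = m / rho
  V = 271.4 / 4.372 = 62.077 cm^3

62.077 cm^3


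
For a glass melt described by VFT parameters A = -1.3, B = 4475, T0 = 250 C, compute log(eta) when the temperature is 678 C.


VFT equation: log(eta) = A + B / (T - T0)
  T - T0 = 678 - 250 = 428
  B / (T - T0) = 4475 / 428 = 10.456
  log(eta) = -1.3 + 10.456 = 9.156

9.156


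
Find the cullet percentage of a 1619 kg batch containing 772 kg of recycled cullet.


Cullet ratio = (cullet mass / total batch mass) * 100
  Ratio = 772 / 1619 * 100 = 47.68%

47.68%


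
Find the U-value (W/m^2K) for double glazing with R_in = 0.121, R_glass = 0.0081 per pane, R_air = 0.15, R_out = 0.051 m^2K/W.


Total thermal resistance (series):
  R_total = R_in + R_glass + R_air + R_glass + R_out
  R_total = 0.121 + 0.0081 + 0.15 + 0.0081 + 0.051 = 0.3382 m^2K/W
U-value = 1 / R_total = 1 / 0.3382 = 2.957 W/m^2K

2.957 W/m^2K


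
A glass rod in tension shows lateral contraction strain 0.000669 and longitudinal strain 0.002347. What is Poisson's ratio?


Poisson's ratio: nu = lateral strain / axial strain
  nu = 0.000669 / 0.002347 = 0.285

0.285


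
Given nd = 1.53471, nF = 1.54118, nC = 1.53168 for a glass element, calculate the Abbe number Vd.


Abbe number formula: Vd = (nd - 1) / (nF - nC)
  nd - 1 = 1.53471 - 1 = 0.53471
  nF - nC = 1.54118 - 1.53168 = 0.0095
  Vd = 0.53471 / 0.0095 = 56.29

56.29


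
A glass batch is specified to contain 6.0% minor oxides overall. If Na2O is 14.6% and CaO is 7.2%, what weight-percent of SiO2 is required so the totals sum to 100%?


Known pieces sum to 100%:
  SiO2 = 100 - (others + Na2O + CaO)
  SiO2 = 100 - (6.0 + 14.6 + 7.2) = 72.2%

72.2%


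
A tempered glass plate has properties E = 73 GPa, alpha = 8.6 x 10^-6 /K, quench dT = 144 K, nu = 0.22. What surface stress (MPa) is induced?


Tempering stress: sigma = E * alpha * dT / (1 - nu)
  E (MPa) = 73 * 1000 = 73000
  Numerator = 73000 * (8.6 x 10^-6) * 144 = 90.4032
  Denominator = 1 - 0.22 = 0.78
  sigma = 90.4032 / 0.78 = 115.9 MPa

115.9 MPa


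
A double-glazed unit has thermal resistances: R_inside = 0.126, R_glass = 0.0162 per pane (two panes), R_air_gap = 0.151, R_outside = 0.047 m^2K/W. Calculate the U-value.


Total thermal resistance (series):
  R_total = R_in + R_glass + R_air + R_glass + R_out
  R_total = 0.126 + 0.0162 + 0.151 + 0.0162 + 0.047 = 0.3564 m^2K/W
U-value = 1 / R_total = 1 / 0.3564 = 2.806 W/m^2K

2.806 W/m^2K


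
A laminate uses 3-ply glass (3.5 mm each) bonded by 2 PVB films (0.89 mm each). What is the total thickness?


Total thickness = glass contribution + PVB contribution
  Glass: 3 * 3.5 = 10.5 mm
  PVB: 2 * 0.89 = 1.78 mm
  Total = 10.5 + 1.78 = 12.28 mm

12.28 mm


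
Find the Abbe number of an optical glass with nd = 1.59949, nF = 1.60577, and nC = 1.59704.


Abbe number formula: Vd = (nd - 1) / (nF - nC)
  nd - 1 = 1.59949 - 1 = 0.59949
  nF - nC = 1.60577 - 1.59704 = 0.00873
  Vd = 0.59949 / 0.00873 = 68.67

68.67


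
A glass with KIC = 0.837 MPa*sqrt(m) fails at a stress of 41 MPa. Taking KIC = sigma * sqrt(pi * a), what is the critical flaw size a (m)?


Rearrange KIC = sigma * sqrt(pi * a):
  sqrt(pi * a) = KIC / sigma
  sqrt(pi * a) = 0.837 / 41 = 0.020415
  a = (KIC / sigma)^2 / pi
  a = 0.020415^2 / pi = 0.0001327 m

0.0001327 m


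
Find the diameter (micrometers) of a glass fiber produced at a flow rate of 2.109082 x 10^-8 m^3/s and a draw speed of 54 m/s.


Cross-sectional area from continuity:
  A = Q / v = 2.109082 x 10^-8 / 54 = 3.905707 x 10^-10 m^2
Diameter from circular cross-section:
  d = sqrt(4A / pi) * 10^6 (m -> um)
  d = sqrt(4 * 3.905707 x 10^-10 / pi) * 10^6 = 22.3 um

22.3 um


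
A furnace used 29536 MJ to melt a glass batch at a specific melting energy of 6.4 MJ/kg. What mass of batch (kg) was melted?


Rearrange E = m * s for m:
  m = E / s
  m = 29536 / 6.4 = 4615.0 kg

4615.0 kg


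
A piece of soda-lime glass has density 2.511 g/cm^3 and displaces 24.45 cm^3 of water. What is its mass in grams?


Rearrange rho = m / V:
  m = rho * V
  m = 2.511 * 24.45 = 61.394 g

61.394 g


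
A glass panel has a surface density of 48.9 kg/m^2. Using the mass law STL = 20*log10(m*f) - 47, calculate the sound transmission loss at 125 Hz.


Mass law: STL = 20 * log10(m * f) - 47
  m * f = 48.9 * 125 = 6112.5
  log10(6112.5) = 3.78622
  STL = 20 * 3.78622 - 47 = 75.7244 - 47 = 28.7 dB

28.7 dB


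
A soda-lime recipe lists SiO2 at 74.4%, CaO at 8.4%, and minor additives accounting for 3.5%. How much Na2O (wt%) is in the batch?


Pieces sum to 100%:
  Na2O = 100 - (SiO2 + CaO + others)
  Na2O = 100 - (74.4 + 8.4 + 3.5) = 13.7%

13.7%


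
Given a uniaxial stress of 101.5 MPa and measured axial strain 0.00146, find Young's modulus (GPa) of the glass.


Young's modulus: E = stress / strain
  E = 101.5 MPa / 0.00146 = 69520.55 MPa
Convert to GPa: 69520.55 / 1000 = 69.52 GPa

69.52 GPa


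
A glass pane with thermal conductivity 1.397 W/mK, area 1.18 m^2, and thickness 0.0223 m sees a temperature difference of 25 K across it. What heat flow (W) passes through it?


Fourier's law: Q = k * A * dT / t
  Q = 1.397 * 1.18 * 25 / 0.0223
  Q = 41.2115 / 0.0223 = 1848 W

1848 W


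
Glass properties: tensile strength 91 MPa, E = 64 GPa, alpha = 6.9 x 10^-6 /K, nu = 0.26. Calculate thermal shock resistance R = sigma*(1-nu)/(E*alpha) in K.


Thermal shock resistance: R = sigma * (1 - nu) / (E * alpha)
  Numerator = 91 * (1 - 0.26) = 67.34
  Denominator = 64 * 1000 * (6.9 x 10^-6) = 0.4416
  R = 67.34 / 0.4416 = 152.5 K

152.5 K


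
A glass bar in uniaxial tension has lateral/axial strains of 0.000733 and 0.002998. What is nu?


Poisson's ratio: nu = lateral strain / axial strain
  nu = 0.000733 / 0.002998 = 0.2445

0.2445


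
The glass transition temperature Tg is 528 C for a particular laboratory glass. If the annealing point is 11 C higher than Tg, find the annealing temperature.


The annealing temperature is Tg plus the offset:
  T_anneal = 528 + 11 = 539 C

539 C


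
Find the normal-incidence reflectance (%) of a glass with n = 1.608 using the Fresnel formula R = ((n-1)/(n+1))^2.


Fresnel reflectance at normal incidence:
  R = ((n - 1)/(n + 1))^2
  (n - 1)/(n + 1) = (1.608 - 1)/(1.608 + 1) = 0.233129
  R = 0.233129^2 = 0.0543491
  R(%) = 0.0543491 * 100 = 5.435%

5.435%


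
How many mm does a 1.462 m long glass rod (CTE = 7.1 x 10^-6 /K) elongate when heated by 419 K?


Thermal expansion formula: dL = alpha * L0 * dT
  dL = (7.1 x 10^-6) * 1.462 * 419 = 0.0043493 m
Convert to mm: 0.0043493 * 1000 = 4.3493 mm

4.3493 mm


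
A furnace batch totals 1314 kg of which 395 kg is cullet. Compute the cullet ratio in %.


Cullet ratio = (cullet mass / total batch mass) * 100
  Ratio = 395 / 1314 * 100 = 30.06%

30.06%


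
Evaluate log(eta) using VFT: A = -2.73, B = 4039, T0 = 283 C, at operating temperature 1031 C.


VFT equation: log(eta) = A + B / (T - T0)
  T - T0 = 1031 - 283 = 748
  B / (T - T0) = 4039 / 748 = 5.4
  log(eta) = -2.73 + 5.4 = 2.67

2.67


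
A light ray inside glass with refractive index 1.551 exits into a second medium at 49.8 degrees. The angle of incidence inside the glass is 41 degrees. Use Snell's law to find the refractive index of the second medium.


Apply Snell's law: n1 * sin(theta1) = n2 * sin(theta2)
  n2 = n1 * sin(theta1) / sin(theta2)
  sin(41) = 0.656059
  sin(49.8) = 0.763796
  n2 = 1.551 * 0.656059 / 0.763796 = 1.3322

1.3322


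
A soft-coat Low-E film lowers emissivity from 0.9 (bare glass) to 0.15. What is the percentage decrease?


Percentage reduction = (1 - coated/uncoated) * 100
  Ratio = 0.15 / 0.9 = 0.1667
  Reduction = (1 - 0.1667) * 100 = 83.3%

83.3%


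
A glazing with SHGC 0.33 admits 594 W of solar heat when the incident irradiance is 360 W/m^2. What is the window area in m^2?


Rearrange Q = Area * SHGC * Irradiance:
  Area = Q / (SHGC * Irradiance)
  Area = 594 / (0.33 * 360) = 5.0 m^2

5.0 m^2


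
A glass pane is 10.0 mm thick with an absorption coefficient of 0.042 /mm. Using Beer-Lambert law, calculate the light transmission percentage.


Beer-Lambert law: T = exp(-alpha * thickness)
  exponent = -0.042 * 10.0 = -0.42
  T = exp(-0.42) = 0.657
  Percentage = 0.657 * 100 = 65.7%

65.7%


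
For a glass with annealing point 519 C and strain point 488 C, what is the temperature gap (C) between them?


Gap = T_anneal - T_strain:
  gap = 519 - 488 = 31 C

31 C


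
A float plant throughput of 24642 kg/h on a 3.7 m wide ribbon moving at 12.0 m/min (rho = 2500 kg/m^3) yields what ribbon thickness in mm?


Ribbon cross-section from mass balance:
  Volume rate = throughput / density = 24642 / 2500 = 9.8568 m^3/h
  thickness = volume rate / (speed * 60 * width), i.e.
  thickness = throughput / (60 * speed * width * density) * 1000
  thickness = 24642 / (60 * 12.0 * 3.7 * 2500) * 1000 = 3.7 mm

3.7 mm


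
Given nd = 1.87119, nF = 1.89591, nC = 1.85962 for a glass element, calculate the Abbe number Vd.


Abbe number formula: Vd = (nd - 1) / (nF - nC)
  nd - 1 = 1.87119 - 1 = 0.87119
  nF - nC = 1.89591 - 1.85962 = 0.03629
  Vd = 0.87119 / 0.03629 = 24.01

24.01


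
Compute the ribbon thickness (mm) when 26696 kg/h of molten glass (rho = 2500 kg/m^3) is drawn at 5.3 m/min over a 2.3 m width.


Ribbon cross-section from mass balance:
  Volume rate = throughput / density = 26696 / 2500 = 10.6784 m^3/h
  thickness = volume rate / (speed * 60 * width), i.e.
  thickness = throughput / (60 * speed * width * density) * 1000
  thickness = 26696 / (60 * 5.3 * 2.3 * 2500) * 1000 = 14.6 mm

14.6 mm


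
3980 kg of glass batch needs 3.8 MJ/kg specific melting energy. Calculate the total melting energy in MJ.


Total energy = mass * specific energy
  E = 3980 * 3.8 = 15124 MJ

15124 MJ


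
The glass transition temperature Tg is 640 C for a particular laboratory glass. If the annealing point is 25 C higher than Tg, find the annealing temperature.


The annealing temperature is Tg plus the offset:
  T_anneal = 640 + 25 = 665 C

665 C


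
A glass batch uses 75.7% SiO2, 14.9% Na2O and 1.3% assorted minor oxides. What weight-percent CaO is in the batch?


Pieces sum to 100%:
  CaO = 100 - (SiO2 + Na2O + others)
  CaO = 100 - (75.7 + 14.9 + 1.3) = 8.1%

8.1%


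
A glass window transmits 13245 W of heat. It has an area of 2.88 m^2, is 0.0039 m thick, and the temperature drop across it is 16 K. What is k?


Fourier's law rearranged: k = Q * t / (A * dT)
  Numerator = 13245 * 0.0039 = 51.6555
  Denominator = 2.88 * 16 = 46.08
  k = 51.6555 / 46.08 = 1.121 W/mK

1.121 W/mK


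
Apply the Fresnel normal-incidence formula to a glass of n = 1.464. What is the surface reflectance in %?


Fresnel reflectance at normal incidence:
  R = ((n - 1)/(n + 1))^2
  (n - 1)/(n + 1) = (1.464 - 1)/(1.464 + 1) = 0.188312
  R = 0.188312^2 = 0.0354614
  R(%) = 0.0354614 * 100 = 3.546%

3.546%


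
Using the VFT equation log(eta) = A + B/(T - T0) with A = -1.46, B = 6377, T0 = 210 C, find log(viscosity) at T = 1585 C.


VFT equation: log(eta) = A + B / (T - T0)
  T - T0 = 1585 - 210 = 1375
  B / (T - T0) = 6377 / 1375 = 4.638
  log(eta) = -1.46 + 4.638 = 3.178

3.178


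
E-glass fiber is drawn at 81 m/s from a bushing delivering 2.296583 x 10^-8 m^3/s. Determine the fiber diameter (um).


Cross-sectional area from continuity:
  A = Q / v = 2.296583 x 10^-8 / 81 = 2.835288 x 10^-10 m^2
Diameter from circular cross-section:
  d = sqrt(4A / pi) * 10^6 (m -> um)
  d = sqrt(4 * 2.835288 x 10^-10 / pi) * 10^6 = 19.0 um

19.0 um


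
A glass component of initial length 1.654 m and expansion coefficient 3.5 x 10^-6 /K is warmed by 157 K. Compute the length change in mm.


Thermal expansion formula: dL = alpha * L0 * dT
  dL = (3.5 x 10^-6) * 1.654 * 157 = 0.00090887 m
Convert to mm: 0.00090887 * 1000 = 0.9089 mm

0.9089 mm


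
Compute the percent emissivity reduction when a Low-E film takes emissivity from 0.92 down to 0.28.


Percentage reduction = (1 - coated/uncoated) * 100
  Ratio = 0.28 / 0.92 = 0.3043
  Reduction = (1 - 0.3043) * 100 = 69.6%

69.6%


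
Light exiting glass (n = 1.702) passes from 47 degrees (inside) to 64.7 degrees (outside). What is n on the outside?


Apply Snell's law: n1 * sin(theta1) = n2 * sin(theta2)
  n2 = n1 * sin(theta1) / sin(theta2)
  sin(47) = 0.731354
  sin(64.7) = 0.904083
  n2 = 1.702 * 0.731354 / 0.904083 = 1.3768

1.3768


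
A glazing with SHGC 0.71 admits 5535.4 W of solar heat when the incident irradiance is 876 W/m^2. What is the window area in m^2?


Rearrange Q = Area * SHGC * Irradiance:
  Area = Q / (SHGC * Irradiance)
  Area = 5535.4 / (0.71 * 876) = 8.9 m^2

8.9 m^2


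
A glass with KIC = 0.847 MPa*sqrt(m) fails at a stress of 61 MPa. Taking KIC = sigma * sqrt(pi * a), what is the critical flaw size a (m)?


Rearrange KIC = sigma * sqrt(pi * a):
  sqrt(pi * a) = KIC / sigma
  sqrt(pi * a) = 0.847 / 61 = 0.013885
  a = (KIC / sigma)^2 / pi
  a = 0.013885^2 / pi = 0.0000614 m

0.0000614 m


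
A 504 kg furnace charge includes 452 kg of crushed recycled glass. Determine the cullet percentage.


Cullet ratio = (cullet mass / total batch mass) * 100
  Ratio = 452 / 504 * 100 = 89.68%

89.68%
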